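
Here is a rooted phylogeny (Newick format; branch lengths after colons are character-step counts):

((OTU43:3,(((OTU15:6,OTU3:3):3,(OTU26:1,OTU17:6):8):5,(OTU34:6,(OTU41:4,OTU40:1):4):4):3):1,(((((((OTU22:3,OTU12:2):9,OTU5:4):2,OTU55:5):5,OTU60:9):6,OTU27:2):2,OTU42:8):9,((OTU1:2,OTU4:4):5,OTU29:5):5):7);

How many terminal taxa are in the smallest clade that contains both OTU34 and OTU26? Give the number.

7

The MRCA of OTU34 and OTU26 is the node subtending (((OTU15,OTU3),(OTU26,OTU17)),(OTU34,(OTU41,OTU40))).
That clade contains 7 terminal taxa: OTU15, OTU17, OTU26, OTU3, OTU34, OTU40, OTU41.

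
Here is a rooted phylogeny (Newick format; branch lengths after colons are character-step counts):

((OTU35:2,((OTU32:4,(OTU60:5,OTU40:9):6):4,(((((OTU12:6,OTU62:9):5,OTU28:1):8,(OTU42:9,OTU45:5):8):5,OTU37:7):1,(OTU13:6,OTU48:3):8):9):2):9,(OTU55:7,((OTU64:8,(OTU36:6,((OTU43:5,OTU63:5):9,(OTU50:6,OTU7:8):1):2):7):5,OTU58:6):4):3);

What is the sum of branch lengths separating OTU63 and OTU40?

65

The path runs OTU63 → … → MRCA → … → OTU40; the MRCA is the root of the tree.
Branch lengths along that path: 5 + 9 + 2 + 7 + 5 + 4 + 3 + 9 + 2 + 4 + 6 + 9 = 65.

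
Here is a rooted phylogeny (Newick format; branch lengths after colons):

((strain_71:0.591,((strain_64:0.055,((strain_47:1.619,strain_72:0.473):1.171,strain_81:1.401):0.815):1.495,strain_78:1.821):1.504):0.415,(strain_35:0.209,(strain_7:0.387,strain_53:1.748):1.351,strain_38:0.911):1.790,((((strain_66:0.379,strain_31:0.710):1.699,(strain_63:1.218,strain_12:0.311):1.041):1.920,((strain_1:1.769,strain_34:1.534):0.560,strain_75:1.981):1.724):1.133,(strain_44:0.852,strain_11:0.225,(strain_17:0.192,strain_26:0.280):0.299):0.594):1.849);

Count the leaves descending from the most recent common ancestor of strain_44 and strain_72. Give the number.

21

The MRCA of strain_44 and strain_72 is the root, so the clade is the entire tree.
That clade contains 21 terminal taxa: strain_1, strain_11, strain_12, strain_17, strain_26, strain_31, strain_34, strain_35, strain_38, strain_44, strain_47, strain_53, strain_63, strain_64, strain_66, strain_7, strain_71, strain_72, strain_75, strain_78, strain_81.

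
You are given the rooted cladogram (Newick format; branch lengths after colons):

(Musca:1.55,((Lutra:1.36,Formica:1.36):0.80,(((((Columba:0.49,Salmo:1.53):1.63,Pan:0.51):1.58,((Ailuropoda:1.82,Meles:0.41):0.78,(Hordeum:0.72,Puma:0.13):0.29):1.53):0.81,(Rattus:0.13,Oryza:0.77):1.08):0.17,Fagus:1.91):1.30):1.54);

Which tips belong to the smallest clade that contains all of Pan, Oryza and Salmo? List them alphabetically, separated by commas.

Ailuropoda, Columba, Hordeum, Meles, Oryza, Pan, Puma, Rattus, Salmo

Tracing Pan: it sits inside ((Columba,Salmo),Pan).
Tracing Oryza: it sits inside (Rattus,Oryza).
Tracing Salmo: it sits inside (Columba,Salmo).
The smallest clade enclosing all 3 is ((((Columba,Salmo),Pan),((Ailuropoda,Meles),(Hordeum,Puma))),(Rattus,Oryza)); the answer is its 9 terminal taxa in alphabetical order.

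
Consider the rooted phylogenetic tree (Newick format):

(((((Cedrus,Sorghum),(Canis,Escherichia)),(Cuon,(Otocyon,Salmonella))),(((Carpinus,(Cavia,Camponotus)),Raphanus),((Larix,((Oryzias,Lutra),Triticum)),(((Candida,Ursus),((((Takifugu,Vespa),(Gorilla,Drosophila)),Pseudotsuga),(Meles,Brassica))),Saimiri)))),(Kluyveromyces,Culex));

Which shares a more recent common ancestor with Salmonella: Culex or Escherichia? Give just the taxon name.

Escherichia

The MRCA of Salmonella and Escherichia subtends (((Cedrus,Sorghum),(Canis,Escherichia)),(Cuon,(Otocyon,Salmonella))) (7 taxa).
The MRCA of Salmonella and Culex is the root, subtending the entire tree (27 taxa).
The first is nested inside the second, so Salmonella shares a more recent common ancestor with Escherichia.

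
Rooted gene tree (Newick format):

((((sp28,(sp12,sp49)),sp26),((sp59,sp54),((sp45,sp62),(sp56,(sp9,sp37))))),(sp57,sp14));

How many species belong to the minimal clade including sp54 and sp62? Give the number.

The MRCA of sp54 and sp62 is the node subtending ((sp59,sp54),((sp45,sp62),(sp56,(sp9,sp37)))).
That clade contains 7 terminal taxa: sp37, sp45, sp54, sp56, sp59, sp62, sp9.

7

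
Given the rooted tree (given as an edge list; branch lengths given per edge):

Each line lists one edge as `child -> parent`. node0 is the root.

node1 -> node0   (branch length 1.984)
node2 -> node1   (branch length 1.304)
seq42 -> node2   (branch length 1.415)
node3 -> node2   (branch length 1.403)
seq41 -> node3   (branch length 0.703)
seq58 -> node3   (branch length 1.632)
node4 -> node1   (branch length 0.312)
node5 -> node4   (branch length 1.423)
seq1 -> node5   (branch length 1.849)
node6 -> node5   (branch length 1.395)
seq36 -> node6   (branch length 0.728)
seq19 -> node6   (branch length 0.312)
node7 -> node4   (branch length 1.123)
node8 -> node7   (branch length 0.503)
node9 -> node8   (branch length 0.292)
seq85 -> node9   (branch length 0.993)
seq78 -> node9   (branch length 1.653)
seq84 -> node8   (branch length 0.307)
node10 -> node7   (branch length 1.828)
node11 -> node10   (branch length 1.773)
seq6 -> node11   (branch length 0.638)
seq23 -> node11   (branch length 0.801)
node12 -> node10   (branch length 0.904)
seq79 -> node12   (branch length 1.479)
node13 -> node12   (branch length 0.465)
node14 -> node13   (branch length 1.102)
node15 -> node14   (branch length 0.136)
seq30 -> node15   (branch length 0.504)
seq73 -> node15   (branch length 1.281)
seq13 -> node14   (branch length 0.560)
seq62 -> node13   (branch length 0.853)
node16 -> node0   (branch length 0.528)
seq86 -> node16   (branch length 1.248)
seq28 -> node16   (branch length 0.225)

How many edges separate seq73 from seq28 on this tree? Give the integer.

11

The MRCA of seq73 and seq28 is the root of the tree.
From seq73 up to that node: 9 branches. From seq28 up to the same node: 2 branches. Total: 9 + 2 = 11.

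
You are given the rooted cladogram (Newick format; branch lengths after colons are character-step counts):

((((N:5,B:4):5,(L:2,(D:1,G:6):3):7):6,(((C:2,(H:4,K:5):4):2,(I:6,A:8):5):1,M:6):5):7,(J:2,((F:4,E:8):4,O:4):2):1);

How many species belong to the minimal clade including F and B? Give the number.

15

The MRCA of F and B is the root, so the clade is the entire tree.
That clade contains 15 terminal taxa: A, B, C, D, E, F, G, H, I, J, K, L, M, N, O.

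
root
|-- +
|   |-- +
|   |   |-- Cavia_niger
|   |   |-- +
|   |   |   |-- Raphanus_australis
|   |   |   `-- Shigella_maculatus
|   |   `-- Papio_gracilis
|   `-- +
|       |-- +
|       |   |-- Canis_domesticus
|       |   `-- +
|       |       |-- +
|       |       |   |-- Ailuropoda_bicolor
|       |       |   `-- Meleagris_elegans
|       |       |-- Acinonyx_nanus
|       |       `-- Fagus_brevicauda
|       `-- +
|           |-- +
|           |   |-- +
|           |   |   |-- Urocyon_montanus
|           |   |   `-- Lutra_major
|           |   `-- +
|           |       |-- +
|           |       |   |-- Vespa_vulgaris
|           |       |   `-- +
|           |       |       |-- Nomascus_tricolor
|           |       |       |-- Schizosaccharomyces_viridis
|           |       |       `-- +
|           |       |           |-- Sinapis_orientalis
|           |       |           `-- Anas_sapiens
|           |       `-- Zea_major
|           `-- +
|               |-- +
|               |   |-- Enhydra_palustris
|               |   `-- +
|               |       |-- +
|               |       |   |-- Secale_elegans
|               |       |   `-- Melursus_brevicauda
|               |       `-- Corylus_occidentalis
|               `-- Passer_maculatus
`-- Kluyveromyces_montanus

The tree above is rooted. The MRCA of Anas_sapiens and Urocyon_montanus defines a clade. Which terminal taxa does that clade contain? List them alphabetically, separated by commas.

Anas_sapiens, Lutra_major, Nomascus_tricolor, Schizosaccharomyces_viridis, Sinapis_orientalis, Urocyon_montanus, Vespa_vulgaris, Zea_major

Tracing Anas_sapiens: it sits inside (Sinapis_orientalis,Anas_sapiens).
Tracing Urocyon_montanus: it sits inside (Urocyon_montanus,Lutra_major).
The smallest clade enclosing both is ((Urocyon_montanus,Lutra_major),((Vespa_vulgaris,(Nomascus_tricolor,Schizosaccharomyces_viridis,(Sinapis_orientalis,Anas_sapiens))),Zea_major)); the answer is its 8 terminal taxa in alphabetical order.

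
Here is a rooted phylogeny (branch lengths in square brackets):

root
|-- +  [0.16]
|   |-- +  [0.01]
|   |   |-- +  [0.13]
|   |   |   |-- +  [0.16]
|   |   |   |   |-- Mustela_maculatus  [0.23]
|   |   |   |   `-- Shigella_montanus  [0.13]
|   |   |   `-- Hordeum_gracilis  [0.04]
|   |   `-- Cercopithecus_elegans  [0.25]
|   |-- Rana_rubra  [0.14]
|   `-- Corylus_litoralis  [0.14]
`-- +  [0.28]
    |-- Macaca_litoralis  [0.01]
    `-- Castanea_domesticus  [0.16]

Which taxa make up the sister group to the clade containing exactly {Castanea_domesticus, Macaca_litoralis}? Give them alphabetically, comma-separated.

The clade containing exactly {Castanea_domesticus, Macaca_litoralis} attaches directly to the root of the tree.
The other lineage descending from that same node — the sister group — is ((((Mustela_maculatus,Shigella_montanus),Hordeum_gracilis),Cercopithecus_elegans),Rana_rubra,Corylus_litoralis); its 6 tips in alphabetical order are the answer.

Cercopithecus_elegans, Corylus_litoralis, Hordeum_gracilis, Mustela_maculatus, Rana_rubra, Shigella_montanus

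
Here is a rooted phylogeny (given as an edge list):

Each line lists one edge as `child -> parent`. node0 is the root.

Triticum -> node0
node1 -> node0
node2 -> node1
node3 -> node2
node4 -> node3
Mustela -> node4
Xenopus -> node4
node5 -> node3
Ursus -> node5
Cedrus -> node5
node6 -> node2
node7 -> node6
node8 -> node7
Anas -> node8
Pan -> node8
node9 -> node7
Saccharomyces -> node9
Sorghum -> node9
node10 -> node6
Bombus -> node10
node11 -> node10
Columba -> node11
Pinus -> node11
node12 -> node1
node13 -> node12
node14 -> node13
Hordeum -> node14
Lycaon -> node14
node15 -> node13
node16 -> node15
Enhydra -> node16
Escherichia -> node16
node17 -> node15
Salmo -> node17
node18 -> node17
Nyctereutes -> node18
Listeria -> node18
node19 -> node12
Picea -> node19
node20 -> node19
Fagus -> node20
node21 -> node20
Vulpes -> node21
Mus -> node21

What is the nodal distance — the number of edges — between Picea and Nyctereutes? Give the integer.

7

The MRCA of Picea and Nyctereutes is the node subtending (((Hordeum,Lycaon),((Enhydra,Escherichia),(Salmo,(Nyctereutes,Listeria)))),(Picea,(Fagus,(Vulpes,Mus)))).
From Picea up to that node: 2 branches. From Nyctereutes up to the same node: 5 branches. Total: 2 + 5 = 7.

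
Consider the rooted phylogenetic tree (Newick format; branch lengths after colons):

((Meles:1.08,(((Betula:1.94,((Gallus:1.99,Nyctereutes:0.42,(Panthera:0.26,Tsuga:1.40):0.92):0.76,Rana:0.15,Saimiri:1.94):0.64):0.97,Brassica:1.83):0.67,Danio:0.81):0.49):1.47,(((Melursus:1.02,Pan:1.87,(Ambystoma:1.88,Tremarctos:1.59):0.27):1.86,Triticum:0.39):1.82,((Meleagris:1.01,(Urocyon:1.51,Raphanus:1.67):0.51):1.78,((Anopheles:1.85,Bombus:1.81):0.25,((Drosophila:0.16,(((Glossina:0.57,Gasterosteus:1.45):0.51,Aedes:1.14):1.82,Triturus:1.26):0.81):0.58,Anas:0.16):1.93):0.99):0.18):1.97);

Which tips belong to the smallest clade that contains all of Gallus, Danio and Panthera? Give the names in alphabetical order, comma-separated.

Betula, Brassica, Danio, Gallus, Nyctereutes, Panthera, Rana, Saimiri, Tsuga

Tracing Gallus: it sits inside (Gallus,Nyctereutes,(Panthera,Tsuga)).
Tracing Danio: it sits inside (((Betula,((Gallus,Nyctereutes,(Panthera,Tsuga)),Rana,Saimiri)),Brassica),Danio).
Tracing Panthera: it sits inside (Panthera,Tsuga).
The smallest clade enclosing all 3 is (((Betula,((Gallus,Nyctereutes,(Panthera,Tsuga)),Rana,Saimiri)),Brassica),Danio); the answer is its 9 terminal taxa in alphabetical order.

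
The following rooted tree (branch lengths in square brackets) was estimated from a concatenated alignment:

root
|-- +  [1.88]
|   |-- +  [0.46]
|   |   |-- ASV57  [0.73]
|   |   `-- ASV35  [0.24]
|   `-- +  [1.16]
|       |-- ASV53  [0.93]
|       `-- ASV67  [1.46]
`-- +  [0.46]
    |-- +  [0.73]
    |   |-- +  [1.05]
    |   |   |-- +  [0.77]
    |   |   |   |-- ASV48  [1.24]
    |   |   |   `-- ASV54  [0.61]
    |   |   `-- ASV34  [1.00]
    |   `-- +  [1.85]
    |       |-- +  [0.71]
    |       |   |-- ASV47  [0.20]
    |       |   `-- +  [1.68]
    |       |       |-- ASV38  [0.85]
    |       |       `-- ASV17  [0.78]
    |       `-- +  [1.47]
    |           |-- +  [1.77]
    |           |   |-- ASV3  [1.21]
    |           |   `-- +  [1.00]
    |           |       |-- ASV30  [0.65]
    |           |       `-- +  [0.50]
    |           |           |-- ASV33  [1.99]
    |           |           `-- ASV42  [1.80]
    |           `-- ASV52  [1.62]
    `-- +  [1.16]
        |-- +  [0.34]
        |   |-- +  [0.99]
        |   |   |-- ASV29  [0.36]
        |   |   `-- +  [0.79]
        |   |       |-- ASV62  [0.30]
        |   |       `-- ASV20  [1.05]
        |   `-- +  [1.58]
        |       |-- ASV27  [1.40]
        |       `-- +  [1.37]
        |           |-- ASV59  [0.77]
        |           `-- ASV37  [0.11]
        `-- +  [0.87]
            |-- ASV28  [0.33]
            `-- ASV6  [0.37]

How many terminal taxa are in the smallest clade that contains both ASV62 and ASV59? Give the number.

6

The MRCA of ASV62 and ASV59 is the node subtending ((ASV29,(ASV62,ASV20)),(ASV27,(ASV59,ASV37))).
That clade contains 6 terminal taxa: ASV20, ASV27, ASV29, ASV37, ASV59, ASV62.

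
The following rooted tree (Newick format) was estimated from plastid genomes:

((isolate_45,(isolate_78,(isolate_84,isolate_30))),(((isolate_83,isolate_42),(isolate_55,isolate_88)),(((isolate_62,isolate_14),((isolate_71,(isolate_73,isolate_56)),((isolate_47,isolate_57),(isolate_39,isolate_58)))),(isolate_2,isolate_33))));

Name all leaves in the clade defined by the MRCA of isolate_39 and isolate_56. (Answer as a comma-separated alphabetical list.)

isolate_39, isolate_47, isolate_56, isolate_57, isolate_58, isolate_71, isolate_73

Tracing isolate_39: it sits inside (isolate_39,isolate_58).
Tracing isolate_56: it sits inside (isolate_73,isolate_56).
The smallest clade enclosing both is ((isolate_71,(isolate_73,isolate_56)),((isolate_47,isolate_57),(isolate_39,isolate_58))); the answer is its 7 terminal taxa in alphabetical order.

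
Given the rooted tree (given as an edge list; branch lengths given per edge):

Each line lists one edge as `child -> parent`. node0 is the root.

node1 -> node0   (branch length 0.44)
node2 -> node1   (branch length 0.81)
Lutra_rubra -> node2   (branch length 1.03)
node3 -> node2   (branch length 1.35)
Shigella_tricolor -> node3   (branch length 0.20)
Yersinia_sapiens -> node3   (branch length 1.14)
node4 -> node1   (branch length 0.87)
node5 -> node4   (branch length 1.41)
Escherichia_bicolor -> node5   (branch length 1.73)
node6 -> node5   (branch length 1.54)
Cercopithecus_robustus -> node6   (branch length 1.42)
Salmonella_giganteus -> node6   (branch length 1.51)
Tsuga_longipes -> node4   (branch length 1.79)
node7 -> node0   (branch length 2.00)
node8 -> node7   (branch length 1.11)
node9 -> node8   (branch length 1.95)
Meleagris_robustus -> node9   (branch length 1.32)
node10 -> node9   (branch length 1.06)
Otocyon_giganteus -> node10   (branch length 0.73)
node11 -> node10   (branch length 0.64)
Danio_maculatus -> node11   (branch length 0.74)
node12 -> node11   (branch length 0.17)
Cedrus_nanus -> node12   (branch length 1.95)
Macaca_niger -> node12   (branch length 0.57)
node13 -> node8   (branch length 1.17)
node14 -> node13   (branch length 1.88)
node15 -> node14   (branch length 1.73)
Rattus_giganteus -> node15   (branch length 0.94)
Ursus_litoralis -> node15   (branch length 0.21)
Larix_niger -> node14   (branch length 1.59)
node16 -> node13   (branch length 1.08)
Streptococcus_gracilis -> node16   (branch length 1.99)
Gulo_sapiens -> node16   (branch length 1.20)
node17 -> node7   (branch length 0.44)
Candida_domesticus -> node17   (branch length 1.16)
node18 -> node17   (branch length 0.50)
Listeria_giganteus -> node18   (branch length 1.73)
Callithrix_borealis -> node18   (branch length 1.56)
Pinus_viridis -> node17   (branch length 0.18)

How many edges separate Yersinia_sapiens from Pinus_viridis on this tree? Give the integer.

The MRCA of Yersinia_sapiens and Pinus_viridis is the root of the tree.
From Yersinia_sapiens up to that node: 4 branches. From Pinus_viridis up to the same node: 3 branches. Total: 4 + 3 = 7.

7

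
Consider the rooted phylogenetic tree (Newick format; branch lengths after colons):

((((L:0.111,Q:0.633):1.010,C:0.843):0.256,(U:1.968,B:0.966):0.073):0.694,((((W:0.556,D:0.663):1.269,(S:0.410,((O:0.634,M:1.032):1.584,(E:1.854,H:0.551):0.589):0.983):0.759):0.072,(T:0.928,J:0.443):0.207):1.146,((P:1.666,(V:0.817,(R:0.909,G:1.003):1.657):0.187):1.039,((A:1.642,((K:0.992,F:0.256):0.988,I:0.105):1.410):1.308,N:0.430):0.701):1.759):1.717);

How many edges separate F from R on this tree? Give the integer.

9

The MRCA of F and R is the node subtending ((P,(V,(R,G))),((A,((K,F),I)),N)).
From F up to that node: 5 branches. From R up to the same node: 4 branches. Total: 5 + 4 = 9.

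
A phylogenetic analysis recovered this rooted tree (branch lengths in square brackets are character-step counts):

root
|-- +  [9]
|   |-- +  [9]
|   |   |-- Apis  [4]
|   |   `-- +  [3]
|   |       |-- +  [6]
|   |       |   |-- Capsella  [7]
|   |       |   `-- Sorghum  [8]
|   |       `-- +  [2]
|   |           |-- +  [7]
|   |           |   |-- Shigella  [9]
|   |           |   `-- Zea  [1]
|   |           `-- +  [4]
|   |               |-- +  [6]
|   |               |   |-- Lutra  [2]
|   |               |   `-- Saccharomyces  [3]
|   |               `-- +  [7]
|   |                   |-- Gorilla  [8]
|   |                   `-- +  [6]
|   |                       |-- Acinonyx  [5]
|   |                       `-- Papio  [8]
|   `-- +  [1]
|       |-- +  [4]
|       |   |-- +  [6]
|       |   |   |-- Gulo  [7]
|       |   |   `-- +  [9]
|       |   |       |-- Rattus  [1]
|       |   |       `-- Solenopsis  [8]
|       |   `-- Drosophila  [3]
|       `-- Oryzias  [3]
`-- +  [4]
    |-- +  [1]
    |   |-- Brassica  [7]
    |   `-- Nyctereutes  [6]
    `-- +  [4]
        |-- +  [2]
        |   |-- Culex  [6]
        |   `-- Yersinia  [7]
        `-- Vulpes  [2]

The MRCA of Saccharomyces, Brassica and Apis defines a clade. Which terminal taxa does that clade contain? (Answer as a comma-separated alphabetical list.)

Acinonyx, Apis, Brassica, Capsella, Culex, Drosophila, Gorilla, Gulo, Lutra, Nyctereutes, Oryzias, Papio, Rattus, Saccharomyces, Shigella, Solenopsis, Sorghum, Vulpes, Yersinia, Zea

Tracing Saccharomyces: it sits inside (Lutra,Saccharomyces).
Tracing Brassica: it sits inside (Brassica,Nyctereutes).
Tracing Apis: it sits inside (Apis,((Capsella,Sorghum),((Shigella,Zea),((Lutra,Saccharomyces),(Gorilla,(Acinonyx,Papio)))))).
The smallest clade enclosing all 3 is the whole tree (their MRCA is the root), so the answer is all 20 tips in alphabetical order.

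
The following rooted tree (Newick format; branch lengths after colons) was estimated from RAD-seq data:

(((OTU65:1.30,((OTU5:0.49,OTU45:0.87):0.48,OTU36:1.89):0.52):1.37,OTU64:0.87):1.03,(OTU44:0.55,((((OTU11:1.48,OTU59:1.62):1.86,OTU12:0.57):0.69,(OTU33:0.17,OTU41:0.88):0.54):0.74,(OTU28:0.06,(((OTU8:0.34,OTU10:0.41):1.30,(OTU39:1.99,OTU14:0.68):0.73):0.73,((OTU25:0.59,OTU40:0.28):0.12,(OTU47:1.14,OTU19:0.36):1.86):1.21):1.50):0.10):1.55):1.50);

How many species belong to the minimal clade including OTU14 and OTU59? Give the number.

14

The MRCA of OTU14 and OTU59 is the node subtending ((((OTU11,OTU59),OTU12),(OTU33,OTU41)),(OTU28,(((OTU8,OTU10),(OTU39,OTU14)),((OTU25,OTU40),(OTU47,OTU19))))).
That clade contains 14 terminal taxa: OTU10, OTU11, OTU12, OTU14, OTU19, OTU25, OTU28, OTU33, OTU39, OTU40, OTU41, OTU47, OTU59, OTU8.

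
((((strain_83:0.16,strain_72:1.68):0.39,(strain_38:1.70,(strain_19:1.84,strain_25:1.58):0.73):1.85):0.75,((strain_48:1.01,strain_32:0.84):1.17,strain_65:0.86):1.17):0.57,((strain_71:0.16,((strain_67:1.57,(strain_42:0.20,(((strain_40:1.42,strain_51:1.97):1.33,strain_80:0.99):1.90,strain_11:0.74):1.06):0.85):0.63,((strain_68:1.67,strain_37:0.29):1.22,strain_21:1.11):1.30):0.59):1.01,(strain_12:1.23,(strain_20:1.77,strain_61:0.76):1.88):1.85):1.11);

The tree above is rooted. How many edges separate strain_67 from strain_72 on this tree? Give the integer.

9

The MRCA of strain_67 and strain_72 is the root of the tree.
From strain_67 up to that node: 5 branches. From strain_72 up to the same node: 4 branches. Total: 5 + 4 = 9.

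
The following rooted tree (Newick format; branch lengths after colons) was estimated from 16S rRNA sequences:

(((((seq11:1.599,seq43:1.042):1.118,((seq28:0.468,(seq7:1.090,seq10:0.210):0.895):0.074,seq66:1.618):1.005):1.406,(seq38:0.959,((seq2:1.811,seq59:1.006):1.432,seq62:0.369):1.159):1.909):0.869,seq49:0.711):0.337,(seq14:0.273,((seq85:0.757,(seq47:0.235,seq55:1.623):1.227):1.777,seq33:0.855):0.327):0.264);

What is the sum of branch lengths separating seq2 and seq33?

8.963

The path runs seq2 → … → MRCA → … → seq33; the MRCA is the root of the tree.
Branch lengths along that path: 1.811 + 1.432 + 1.159 + 1.909 + 0.869 + 0.337 + 0.264 + 0.327 + 0.855 = 8.963.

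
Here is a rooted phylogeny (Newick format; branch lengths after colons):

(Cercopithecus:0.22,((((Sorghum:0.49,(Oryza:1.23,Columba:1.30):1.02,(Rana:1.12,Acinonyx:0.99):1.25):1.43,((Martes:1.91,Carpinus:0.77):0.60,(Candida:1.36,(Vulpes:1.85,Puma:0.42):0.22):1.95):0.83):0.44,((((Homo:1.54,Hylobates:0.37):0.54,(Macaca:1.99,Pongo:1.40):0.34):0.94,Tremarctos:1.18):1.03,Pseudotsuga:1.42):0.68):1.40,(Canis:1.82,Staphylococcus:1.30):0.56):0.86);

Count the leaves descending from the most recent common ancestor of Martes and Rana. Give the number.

The MRCA of Martes and Rana is the node subtending ((Sorghum,(Oryza,Columba),(Rana,Acinonyx)),((Martes,Carpinus),(Candida,(Vulpes,Puma)))).
That clade contains 10 terminal taxa: Acinonyx, Candida, Carpinus, Columba, Martes, Oryza, Puma, Rana, Sorghum, Vulpes.

10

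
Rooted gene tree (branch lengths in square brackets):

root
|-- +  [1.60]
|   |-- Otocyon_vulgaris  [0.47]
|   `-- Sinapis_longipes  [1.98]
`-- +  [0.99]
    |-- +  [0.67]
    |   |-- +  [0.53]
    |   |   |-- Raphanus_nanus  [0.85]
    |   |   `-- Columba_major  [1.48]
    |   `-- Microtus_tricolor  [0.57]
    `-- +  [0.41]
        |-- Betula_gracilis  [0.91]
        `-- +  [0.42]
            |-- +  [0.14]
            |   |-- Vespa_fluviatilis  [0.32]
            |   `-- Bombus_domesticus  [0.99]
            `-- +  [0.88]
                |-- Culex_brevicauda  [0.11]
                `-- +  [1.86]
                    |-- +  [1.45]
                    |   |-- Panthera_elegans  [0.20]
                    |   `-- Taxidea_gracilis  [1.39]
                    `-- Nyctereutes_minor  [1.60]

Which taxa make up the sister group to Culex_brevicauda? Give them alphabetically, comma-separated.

Nyctereutes_minor, Panthera_elegans, Taxidea_gracilis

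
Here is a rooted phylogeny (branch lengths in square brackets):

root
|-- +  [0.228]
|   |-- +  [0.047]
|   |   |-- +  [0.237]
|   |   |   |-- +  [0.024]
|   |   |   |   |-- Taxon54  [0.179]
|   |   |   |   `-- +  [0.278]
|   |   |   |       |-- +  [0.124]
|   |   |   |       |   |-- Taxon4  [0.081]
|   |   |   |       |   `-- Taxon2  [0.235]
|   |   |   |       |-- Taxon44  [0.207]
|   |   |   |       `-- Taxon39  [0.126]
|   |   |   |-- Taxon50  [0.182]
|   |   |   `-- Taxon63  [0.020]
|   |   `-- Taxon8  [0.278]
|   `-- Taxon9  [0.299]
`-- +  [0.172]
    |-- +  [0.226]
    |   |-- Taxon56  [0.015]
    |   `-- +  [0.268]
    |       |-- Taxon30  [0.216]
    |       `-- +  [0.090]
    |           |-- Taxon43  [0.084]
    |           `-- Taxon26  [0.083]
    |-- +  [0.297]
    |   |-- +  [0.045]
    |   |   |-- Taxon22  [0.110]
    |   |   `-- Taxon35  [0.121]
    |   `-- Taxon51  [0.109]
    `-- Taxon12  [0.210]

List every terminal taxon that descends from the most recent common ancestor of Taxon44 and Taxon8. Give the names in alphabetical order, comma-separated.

Taxon2, Taxon39, Taxon4, Taxon44, Taxon50, Taxon54, Taxon63, Taxon8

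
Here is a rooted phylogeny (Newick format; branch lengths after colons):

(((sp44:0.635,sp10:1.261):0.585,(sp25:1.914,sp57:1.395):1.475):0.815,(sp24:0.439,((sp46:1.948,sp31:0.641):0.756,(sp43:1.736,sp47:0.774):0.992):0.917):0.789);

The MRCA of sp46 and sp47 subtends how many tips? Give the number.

The MRCA of sp46 and sp47 is the node subtending ((sp46,sp31),(sp43,sp47)).
That clade contains 4 terminal taxa: sp31, sp43, sp46, sp47.

4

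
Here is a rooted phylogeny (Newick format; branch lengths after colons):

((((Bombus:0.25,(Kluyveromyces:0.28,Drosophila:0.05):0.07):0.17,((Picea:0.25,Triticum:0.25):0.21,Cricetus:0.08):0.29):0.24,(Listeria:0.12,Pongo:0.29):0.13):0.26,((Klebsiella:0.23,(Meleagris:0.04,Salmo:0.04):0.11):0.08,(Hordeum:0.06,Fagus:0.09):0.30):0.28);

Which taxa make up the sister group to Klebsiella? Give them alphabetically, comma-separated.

Klebsiella attaches to the tree at the node subtending (Klebsiella,(Meleagris,Salmo)).
The other lineage descending from that same node — the sister group — is (Meleagris,Salmo); its 2 tips in alphabetical order are the answer.

Meleagris, Salmo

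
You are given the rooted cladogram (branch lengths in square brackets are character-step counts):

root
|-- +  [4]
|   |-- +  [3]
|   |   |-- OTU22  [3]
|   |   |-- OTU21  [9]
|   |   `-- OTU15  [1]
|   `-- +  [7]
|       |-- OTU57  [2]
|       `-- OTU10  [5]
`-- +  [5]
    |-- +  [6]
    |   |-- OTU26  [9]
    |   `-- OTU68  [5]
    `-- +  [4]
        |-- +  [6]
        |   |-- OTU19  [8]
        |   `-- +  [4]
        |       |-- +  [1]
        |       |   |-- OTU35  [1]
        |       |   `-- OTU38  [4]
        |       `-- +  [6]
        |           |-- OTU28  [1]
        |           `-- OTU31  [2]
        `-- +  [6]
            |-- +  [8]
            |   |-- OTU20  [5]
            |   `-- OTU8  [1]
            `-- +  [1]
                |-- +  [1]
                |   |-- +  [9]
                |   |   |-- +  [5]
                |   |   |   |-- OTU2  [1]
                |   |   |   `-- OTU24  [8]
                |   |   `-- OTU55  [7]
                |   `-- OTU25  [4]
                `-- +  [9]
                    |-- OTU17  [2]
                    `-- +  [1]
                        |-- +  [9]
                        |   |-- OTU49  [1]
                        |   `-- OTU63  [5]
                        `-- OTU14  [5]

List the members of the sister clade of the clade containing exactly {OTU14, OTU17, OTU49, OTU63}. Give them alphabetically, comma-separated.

OTU2, OTU24, OTU25, OTU55

The clade containing exactly {OTU14, OTU17, OTU49, OTU63} attaches to the tree at the node subtending ((((OTU2,OTU24),OTU55),OTU25),(OTU17,((OTU49,OTU63),OTU14))).
The other lineage descending from that same node — the sister group — is (((OTU2,OTU24),OTU55),OTU25); its 4 tips in alphabetical order are the answer.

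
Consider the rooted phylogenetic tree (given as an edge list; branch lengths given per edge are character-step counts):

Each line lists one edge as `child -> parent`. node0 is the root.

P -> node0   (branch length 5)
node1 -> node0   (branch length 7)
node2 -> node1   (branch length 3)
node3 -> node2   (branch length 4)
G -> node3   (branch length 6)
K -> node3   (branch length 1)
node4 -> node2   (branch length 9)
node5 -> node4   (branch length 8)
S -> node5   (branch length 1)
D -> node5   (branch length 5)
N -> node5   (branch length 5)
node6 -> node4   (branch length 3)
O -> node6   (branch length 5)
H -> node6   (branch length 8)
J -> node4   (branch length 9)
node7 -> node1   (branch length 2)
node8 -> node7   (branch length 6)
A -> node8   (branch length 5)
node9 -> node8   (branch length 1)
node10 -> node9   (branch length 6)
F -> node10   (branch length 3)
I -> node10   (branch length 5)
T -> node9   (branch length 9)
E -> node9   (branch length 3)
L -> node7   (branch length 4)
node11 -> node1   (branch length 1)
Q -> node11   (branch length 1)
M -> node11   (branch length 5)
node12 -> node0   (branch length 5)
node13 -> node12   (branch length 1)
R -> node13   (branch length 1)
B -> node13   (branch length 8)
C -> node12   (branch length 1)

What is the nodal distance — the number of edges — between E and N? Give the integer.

The MRCA of E and N is the node subtending (((G,K),((S,D,N),(O,H),J)),((A,((F,I),T,E)),L),(Q,M)).
From E up to that node: 4 branches. From N up to the same node: 4 branches. Total: 4 + 4 = 8.

8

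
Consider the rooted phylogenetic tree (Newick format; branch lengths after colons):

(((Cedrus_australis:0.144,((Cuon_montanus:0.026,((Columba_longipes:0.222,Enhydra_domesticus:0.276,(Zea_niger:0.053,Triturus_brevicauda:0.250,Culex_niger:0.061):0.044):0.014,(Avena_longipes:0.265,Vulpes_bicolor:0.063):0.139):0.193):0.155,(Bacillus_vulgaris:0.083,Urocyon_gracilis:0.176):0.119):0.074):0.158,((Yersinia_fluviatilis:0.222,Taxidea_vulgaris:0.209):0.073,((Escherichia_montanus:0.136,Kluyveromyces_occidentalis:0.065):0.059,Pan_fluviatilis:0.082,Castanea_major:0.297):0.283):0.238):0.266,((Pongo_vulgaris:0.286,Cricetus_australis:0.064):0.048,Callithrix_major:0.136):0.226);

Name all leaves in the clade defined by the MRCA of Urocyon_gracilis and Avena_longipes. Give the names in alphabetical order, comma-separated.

Avena_longipes, Bacillus_vulgaris, Columba_longipes, Culex_niger, Cuon_montanus, Enhydra_domesticus, Triturus_brevicauda, Urocyon_gracilis, Vulpes_bicolor, Zea_niger

Tracing Urocyon_gracilis: it sits inside (Bacillus_vulgaris,Urocyon_gracilis).
Tracing Avena_longipes: it sits inside (Avena_longipes,Vulpes_bicolor).
The smallest clade enclosing both is ((Cuon_montanus,((Columba_longipes,Enhydra_domesticus,(Zea_niger,Triturus_brevicauda,Culex_niger)),(Avena_longipes,Vulpes_bicolor))),(Bacillus_vulgaris,Urocyon_gracilis)); the answer is its 10 terminal taxa in alphabetical order.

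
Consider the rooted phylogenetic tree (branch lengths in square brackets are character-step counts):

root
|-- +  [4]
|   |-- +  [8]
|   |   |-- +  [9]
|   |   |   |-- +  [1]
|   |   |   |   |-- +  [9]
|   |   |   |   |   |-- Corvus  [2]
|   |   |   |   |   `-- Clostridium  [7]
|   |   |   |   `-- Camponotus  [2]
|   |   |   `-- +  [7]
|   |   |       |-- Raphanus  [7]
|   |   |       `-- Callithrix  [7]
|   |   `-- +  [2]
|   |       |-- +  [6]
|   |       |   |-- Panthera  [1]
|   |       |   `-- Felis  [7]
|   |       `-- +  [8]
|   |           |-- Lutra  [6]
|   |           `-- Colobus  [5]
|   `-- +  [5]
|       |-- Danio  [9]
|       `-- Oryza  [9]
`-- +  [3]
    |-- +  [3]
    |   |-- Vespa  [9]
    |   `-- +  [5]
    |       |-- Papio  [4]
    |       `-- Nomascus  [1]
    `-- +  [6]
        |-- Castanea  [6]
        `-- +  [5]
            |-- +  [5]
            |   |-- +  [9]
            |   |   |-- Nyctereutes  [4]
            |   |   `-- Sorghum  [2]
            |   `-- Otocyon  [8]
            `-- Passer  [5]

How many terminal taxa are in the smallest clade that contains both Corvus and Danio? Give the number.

11

The MRCA of Corvus and Danio is the node subtending (((((Corvus,Clostridium),Camponotus),(Raphanus,Callithrix)),((Panthera,Felis),(Lutra,Colobus))),(Danio,Oryza)).
That clade contains 11 terminal taxa: Callithrix, Camponotus, Clostridium, Colobus, Corvus, Danio, Felis, Lutra, Oryza, Panthera, Raphanus.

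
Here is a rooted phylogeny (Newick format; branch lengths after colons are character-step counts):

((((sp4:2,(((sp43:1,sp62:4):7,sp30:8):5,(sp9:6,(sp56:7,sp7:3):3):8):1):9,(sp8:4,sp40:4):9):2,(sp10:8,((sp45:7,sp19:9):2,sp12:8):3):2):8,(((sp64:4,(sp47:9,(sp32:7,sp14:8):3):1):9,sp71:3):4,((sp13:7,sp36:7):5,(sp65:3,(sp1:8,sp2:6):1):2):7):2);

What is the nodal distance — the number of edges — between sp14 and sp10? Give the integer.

The MRCA of sp14 and sp10 is the root of the tree.
From sp14 up to that node: 6 branches. From sp10 up to the same node: 3 branches. Total: 6 + 3 = 9.

9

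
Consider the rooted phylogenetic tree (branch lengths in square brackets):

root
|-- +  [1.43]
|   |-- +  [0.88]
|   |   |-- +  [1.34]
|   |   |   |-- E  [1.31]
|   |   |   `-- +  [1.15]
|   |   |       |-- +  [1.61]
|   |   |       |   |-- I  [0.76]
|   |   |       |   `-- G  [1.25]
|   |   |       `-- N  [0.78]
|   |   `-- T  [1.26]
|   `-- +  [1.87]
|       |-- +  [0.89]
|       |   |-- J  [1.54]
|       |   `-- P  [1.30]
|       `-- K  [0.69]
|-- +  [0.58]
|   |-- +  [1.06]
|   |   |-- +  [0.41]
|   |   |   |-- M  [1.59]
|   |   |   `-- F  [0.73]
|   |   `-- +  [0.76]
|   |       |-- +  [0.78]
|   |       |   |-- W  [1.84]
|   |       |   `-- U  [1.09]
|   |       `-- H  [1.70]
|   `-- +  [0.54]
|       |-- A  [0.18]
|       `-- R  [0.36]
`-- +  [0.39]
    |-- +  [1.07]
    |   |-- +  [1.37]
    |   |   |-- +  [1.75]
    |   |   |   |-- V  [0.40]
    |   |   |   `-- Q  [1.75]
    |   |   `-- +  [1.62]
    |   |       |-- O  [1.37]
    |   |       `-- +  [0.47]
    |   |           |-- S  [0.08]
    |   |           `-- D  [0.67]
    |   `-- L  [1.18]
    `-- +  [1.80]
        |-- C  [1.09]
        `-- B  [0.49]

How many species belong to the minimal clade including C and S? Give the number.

8

The MRCA of C and S is the node subtending ((((V,Q),(O,(S,D))),L),(C,B)).
That clade contains 8 terminal taxa: B, C, D, L, O, Q, S, V.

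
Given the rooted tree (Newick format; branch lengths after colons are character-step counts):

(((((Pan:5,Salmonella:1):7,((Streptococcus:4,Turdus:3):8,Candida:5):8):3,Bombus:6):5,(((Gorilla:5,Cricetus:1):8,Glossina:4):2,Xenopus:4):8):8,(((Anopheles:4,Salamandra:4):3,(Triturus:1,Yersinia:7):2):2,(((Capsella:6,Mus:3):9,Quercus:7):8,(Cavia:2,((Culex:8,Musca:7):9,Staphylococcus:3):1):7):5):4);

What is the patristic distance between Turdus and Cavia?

The path runs Turdus → … → MRCA → … → Cavia; the MRCA is the root of the tree.
Branch lengths along that path: 3 + 8 + 8 + 3 + 5 + 8 + 4 + 5 + 7 + 2 = 53.

53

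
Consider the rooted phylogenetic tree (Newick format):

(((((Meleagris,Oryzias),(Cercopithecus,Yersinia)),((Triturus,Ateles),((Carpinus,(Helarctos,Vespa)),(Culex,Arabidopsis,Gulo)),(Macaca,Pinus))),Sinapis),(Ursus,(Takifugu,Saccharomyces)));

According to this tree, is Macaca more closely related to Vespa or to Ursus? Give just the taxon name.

The MRCA of Macaca and Vespa subtends ((Triturus,Ateles),((Carpinus,(Helarctos,Vespa)),(Culex,Arabidopsis,Gulo)),(Macaca,Pinus)) (10 taxa).
The MRCA of Macaca and Ursus is the root, subtending the entire tree (18 taxa).
The first is nested inside the second, so Macaca shares a more recent common ancestor with Vespa.

Vespa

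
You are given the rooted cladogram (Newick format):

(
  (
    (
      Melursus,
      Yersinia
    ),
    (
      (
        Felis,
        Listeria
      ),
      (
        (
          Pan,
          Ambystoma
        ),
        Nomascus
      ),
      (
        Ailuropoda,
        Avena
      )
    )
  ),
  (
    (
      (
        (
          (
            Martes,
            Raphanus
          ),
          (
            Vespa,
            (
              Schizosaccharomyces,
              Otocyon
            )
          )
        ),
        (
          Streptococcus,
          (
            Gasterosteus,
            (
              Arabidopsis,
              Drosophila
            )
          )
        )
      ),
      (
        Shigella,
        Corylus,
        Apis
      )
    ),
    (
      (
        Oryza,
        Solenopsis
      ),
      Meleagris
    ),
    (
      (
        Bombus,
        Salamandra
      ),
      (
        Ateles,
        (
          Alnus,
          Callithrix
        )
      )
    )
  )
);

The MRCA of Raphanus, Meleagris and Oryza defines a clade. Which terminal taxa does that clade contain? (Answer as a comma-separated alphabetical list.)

Tracing Raphanus: it sits inside (Martes,Raphanus).
Tracing Meleagris: it sits inside ((Oryza,Solenopsis),Meleagris).
Tracing Oryza: it sits inside (Oryza,Solenopsis).
The smallest clade enclosing all 3 is (((((Martes,Raphanus),(Vespa,(Schizosaccharomyces,Otocyon))),(Streptococcus,(Gasterosteus,(Arabidopsis,Drosophila)))),(Shigella,Corylus,Apis)),((Oryza,Solenopsis),Meleagris),((Bombus,Salamandra),(Ateles,(Alnus,Callithrix)))); the answer is its 20 terminal taxa in alphabetical order.

Alnus, Apis, Arabidopsis, Ateles, Bombus, Callithrix, Corylus, Drosophila, Gasterosteus, Martes, Meleagris, Oryza, Otocyon, Raphanus, Salamandra, Schizosaccharomyces, Shigella, Solenopsis, Streptococcus, Vespa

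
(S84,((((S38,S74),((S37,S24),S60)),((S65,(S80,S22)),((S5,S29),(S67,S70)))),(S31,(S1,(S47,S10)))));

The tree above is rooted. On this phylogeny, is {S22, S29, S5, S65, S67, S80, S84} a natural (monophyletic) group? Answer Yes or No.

The MRCA of the listed taxa is the root, so the smallest clade containing them is the whole tree.
That clade also contains S1, S10, S24, S31, S37, S38, S47, S60, S70, S74, which are not in the proposed group, so the group is not monophyletic.

No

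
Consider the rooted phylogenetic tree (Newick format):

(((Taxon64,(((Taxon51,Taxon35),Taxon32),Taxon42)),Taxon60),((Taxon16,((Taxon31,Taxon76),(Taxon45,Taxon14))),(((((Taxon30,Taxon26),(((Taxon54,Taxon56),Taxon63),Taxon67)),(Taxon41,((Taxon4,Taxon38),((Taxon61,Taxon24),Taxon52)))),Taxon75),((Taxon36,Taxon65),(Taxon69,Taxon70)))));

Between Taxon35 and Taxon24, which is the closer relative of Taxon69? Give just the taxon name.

The MRCA of Taxon69 and Taxon24 subtends (((((Taxon30,Taxon26),(((Taxon54,Taxon56),Taxon63),Taxon67)),(Taxon41,((Taxon4,Taxon38),((Taxon61,Taxon24),Taxon52)))),Taxon75),((Taxon36,Taxon65),(Taxon69,Taxon70))) (17 taxa).
The MRCA of Taxon69 and Taxon35 is the root, subtending the entire tree (28 taxa).
The first is nested inside the second, so Taxon69 shares a more recent common ancestor with Taxon24.

Taxon24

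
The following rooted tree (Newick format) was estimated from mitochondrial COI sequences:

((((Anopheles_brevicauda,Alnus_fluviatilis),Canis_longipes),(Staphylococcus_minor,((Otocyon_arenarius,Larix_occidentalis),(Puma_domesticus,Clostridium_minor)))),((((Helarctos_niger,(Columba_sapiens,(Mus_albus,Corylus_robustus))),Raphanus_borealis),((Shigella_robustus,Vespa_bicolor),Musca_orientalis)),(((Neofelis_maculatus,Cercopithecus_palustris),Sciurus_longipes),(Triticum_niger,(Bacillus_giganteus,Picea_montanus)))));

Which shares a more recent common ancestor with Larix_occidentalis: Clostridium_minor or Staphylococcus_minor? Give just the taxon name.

Clostridium_minor

The MRCA of Larix_occidentalis and Clostridium_minor subtends ((Otocyon_arenarius,Larix_occidentalis),(Puma_domesticus,Clostridium_minor)) (4 taxa).
The MRCA of Larix_occidentalis and Staphylococcus_minor subtends (Staphylococcus_minor,((Otocyon_arenarius,Larix_occidentalis),(Puma_domesticus,Clostridium_minor))) (5 taxa).
The first is nested inside the second, so Larix_occidentalis shares a more recent common ancestor with Clostridium_minor.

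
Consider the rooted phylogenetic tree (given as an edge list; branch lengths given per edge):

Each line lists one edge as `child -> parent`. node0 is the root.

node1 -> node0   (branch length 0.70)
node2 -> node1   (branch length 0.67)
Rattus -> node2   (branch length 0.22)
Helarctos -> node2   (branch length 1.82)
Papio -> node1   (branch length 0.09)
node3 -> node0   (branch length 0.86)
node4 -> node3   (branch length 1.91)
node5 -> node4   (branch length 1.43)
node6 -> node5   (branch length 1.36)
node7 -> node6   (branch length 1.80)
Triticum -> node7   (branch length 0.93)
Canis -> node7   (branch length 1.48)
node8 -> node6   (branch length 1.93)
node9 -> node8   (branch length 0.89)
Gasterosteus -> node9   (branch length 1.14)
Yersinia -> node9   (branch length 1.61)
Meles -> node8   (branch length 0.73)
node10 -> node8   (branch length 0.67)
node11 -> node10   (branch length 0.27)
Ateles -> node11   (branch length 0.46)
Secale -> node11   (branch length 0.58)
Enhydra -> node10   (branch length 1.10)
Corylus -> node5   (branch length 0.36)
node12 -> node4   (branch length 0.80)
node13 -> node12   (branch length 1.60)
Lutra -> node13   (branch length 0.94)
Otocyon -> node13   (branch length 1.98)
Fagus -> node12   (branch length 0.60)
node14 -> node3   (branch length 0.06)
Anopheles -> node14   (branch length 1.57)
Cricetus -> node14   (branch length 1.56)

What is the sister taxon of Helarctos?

Rattus

Helarctos attaches to the tree at the node subtending (Rattus,Helarctos).
The other lineage descending from that same node — the sister group — is the single tip Rattus.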